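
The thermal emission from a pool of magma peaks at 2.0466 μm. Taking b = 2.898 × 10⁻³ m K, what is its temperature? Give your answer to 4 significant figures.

T ≈ 1416 K

Wien's law gives T = b/λ_max = (2.898×10⁻³ m·K)/(2.0466×10⁻⁶ m) = 1416 K.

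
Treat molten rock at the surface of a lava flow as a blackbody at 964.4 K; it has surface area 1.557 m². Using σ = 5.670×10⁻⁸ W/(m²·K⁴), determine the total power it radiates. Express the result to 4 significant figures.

Area A = 1.557 m².
P = σAT⁴ = 5.670×10⁻⁸ × 1.557 × (964.4)⁴ = 7.637×10⁴ W.

P ≈ 7.637×10⁴ W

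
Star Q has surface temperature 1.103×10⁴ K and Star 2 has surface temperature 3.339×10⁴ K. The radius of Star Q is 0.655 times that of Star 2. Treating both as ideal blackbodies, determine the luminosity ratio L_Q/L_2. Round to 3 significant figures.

L ∝ R²T⁴, so L_Q/L_2 = (R_Q/R_2)²(T_Q/T_2)⁴ = (0.655)² × (1.103×10⁴/3.339×10⁴)⁴ = 0.429025 × 0.0119079 = 5.11×10⁻³.

L_Q/L_2 ≈ 5.11×10⁻³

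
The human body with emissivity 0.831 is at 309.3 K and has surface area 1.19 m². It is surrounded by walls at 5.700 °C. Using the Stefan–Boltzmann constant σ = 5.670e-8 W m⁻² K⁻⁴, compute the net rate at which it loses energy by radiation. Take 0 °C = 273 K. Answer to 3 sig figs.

Net loss ≈ 175 W

Surroundings: T = 5.700 °C + 273 = 278.700 K.
Area A = 1.19 m².
Net radiated power P_net = εσA(T⁴ − T₀⁴) = 0.831×5.670×10⁻⁸×1.19×(309.3⁴ − 278.700⁴).
T⁴ − T₀⁴ = 9.15208×10⁹ − 6.03320×10⁹ = 3.11888×10⁹ K⁴, so P_net = 175 W.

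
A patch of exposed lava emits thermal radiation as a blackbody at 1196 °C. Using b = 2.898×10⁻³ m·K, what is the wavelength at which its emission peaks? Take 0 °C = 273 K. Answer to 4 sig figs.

λ_max ≈ 1.973 μm

T = 1196 °C + 273 = 1469 K.
Wien's displacement law: λ_max = b/T = (2.898×10⁻³ m·K)/(1469 K) = 1.9728×10⁻⁶ m.
That is 1.973 μm, in the infrared range.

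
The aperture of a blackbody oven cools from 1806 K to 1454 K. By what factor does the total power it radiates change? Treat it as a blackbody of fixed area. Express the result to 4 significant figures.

P₂/P₁ ≈ 0.4201

P ∝ T⁴, so P₂/P₁ = (T₂/T₁)⁴ = (1454/1806)⁴ = (0.805094)⁴ = 0.4201.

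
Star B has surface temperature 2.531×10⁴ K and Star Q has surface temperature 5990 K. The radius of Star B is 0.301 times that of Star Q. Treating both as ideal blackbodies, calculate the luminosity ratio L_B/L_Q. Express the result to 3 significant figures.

L ∝ R²T⁴, so L_B/L_Q = (R_B/R_Q)²(T_B/T_Q)⁴ = (0.301)² × (2.531×10⁴/5990)⁴ = 0.090601 × 318.758 = 28.9.

L_B/L_Q ≈ 28.9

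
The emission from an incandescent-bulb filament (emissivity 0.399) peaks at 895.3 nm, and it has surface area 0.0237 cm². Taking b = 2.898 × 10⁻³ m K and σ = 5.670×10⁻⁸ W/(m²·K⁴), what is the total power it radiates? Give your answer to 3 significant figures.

Wien's law: T = b/λ_max = 2.898×10⁻³/8.953×10⁻⁷ = 3236.90 K.
Area A = 0.0237 cm² = 2.37×10⁻⁶ m².
Then P = εσAT⁴ = 0.399×5.670×10⁻⁸×2.37×10⁻⁶×(3236.90)⁴ = 5.89 W.

P ≈ 5.89 W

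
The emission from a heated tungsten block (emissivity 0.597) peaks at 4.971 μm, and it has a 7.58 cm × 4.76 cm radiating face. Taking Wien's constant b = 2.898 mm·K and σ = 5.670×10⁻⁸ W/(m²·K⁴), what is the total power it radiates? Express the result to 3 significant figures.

P ≈ 14.1 W

Wien's law: T = b/λ_max = 2.898×10⁻³/4.971×10⁻⁶ = 582.981 K.
Area A = 0.0758 × 0.0476 = 3.60808×10⁻³ m².
Then P = εσAT⁴ = 0.597×5.670×10⁻⁸×3.60808×10⁻³×(582.981)⁴ = 14.1 W.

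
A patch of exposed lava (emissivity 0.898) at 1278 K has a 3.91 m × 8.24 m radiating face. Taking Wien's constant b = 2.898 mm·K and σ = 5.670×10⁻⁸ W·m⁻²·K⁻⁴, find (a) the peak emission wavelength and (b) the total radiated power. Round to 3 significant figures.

(a) λ_max = b/T = 2.898×10⁻³/1278 = 2.268×10⁻⁶ m = 2.27×10³ nm.
Area A = 3.91 × 8.24 = 32.2184 m².
(b) P = εσAT⁴ = 0.898×5.670×10⁻⁸×32.2184×(1278)⁴ = 4.38×10⁶ W.

λ_max ≈ 2.27×10³ nm; P ≈ 4.38×10⁶ W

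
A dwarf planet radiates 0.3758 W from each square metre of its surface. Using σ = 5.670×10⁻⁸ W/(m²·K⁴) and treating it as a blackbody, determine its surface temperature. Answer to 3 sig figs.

T ≈ 50.7 K

I = σT⁴, so T = (I/σ)^(1/4) = (0.3758/(5.670×10⁻⁸))^(1/4) = 50.7 K.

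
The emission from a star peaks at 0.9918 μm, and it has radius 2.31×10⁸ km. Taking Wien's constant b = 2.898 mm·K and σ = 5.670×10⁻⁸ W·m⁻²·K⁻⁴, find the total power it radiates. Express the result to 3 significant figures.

Wien's law: T = b/λ_max = 2.898×10⁻³/9.918×10⁻⁷ = 2921.96 K.
Surface area A = 4πR² = 4π(2.31×10¹¹ m)² = 6.70554×10²³ m².
Then P = σAT⁴ = 5.670×10⁻⁸×6.70554×10²³×(2921.96)⁴ = 2.77×10³⁰ W.

P ≈ 2.77×10³⁰ W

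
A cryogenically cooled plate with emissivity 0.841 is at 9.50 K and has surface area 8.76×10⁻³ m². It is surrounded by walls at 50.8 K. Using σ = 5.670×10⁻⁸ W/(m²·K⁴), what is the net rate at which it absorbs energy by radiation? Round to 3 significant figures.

Net gain ≈ 2.78×10⁻³ W

Area A = 8.76×10⁻³ m².
Net radiated power P_net = εσA(T⁴ − T₀⁴) = 0.841×5.670×10⁻⁸×8.76×10⁻³×(9.50⁴ − 50.8⁴).
T⁴ − T₀⁴ = 8145.06 − 6.65970×10⁶ = -6.65155×10⁶ K⁴, so P_net = -2.78×10⁻³ W — negative, meaning a net gain of 2.78×10⁻³ W.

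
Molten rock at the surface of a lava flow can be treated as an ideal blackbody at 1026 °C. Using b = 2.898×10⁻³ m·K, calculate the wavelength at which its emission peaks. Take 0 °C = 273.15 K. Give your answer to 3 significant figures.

λ_max ≈ 2.23×10³ nm

T = 1026 °C + 273.15 = 1299.15 K.
Wien's displacement law: λ_max = b/T = (2.898×10⁻³ m·K)/(1299.15 K) = 2.231×10⁻⁶ m.
That is 2.23×10³ nm, in the infrared range.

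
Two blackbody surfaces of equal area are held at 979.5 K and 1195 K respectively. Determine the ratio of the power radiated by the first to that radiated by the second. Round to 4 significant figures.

P₁/P₂ ≈ 0.4514

With equal areas, P₁/P₂ = (T₁/T₂)⁴ = (979.5/1195)⁴ = 0.4514.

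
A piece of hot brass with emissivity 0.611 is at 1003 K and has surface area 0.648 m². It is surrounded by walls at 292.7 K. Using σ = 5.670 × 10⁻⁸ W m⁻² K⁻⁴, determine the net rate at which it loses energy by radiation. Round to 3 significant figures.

Area A = 0.648 m².
Net radiated power P_net = εσA(T⁴ − T₀⁴) = 0.611×5.670×10⁻⁸×0.648×(1003⁴ − 292.7⁴).
T⁴ − T₀⁴ = 1.01205×10¹² − 7.33991×10⁹ = 1.00471×10¹² K⁴, so P_net = 2.26×10⁴ W.

Net loss ≈ 2.26×10⁴ W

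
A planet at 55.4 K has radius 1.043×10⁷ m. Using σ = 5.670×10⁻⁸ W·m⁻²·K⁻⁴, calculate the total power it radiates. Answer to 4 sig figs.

P ≈ 7.301×10¹⁴ W

Surface area A = 4πR² = 4π(1.043×10⁷ m)² = 1.36703×10¹⁵ m².
P = σAT⁴ = 5.670×10⁻⁸ × 1.36703×10¹⁵ × (55.4)⁴ = 7.301×10¹⁴ W.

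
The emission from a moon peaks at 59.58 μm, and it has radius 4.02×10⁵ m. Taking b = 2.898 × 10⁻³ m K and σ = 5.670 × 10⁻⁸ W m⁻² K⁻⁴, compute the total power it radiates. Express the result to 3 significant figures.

P ≈ 6.45×10¹¹ W

Wien's law: T = b/λ_max = 2.898×10⁻³/5.958×10⁻⁵ = 48.6405 K.
Surface area A = 4πR² = 4π(4.02×10⁵ m)² = 2.03078×10¹² m².
Then P = σAT⁴ = 5.670×10⁻⁸×2.03078×10¹²×(48.6405)⁴ = 6.45×10¹¹ W.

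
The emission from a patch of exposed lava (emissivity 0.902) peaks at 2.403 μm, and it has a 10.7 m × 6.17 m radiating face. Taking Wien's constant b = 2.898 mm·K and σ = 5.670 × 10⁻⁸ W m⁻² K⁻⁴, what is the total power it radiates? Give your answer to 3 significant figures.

P ≈ 7.14×10⁶ W

Wien's law: T = b/λ_max = 2.898×10⁻³/2.403×10⁻⁶ = 1205.99 K.
Area A = 10.7 × 6.17 = 66.019 m².
Then P = εσAT⁴ = 0.902×5.670×10⁻⁸×66.019×(1205.99)⁴ = 7.14×10⁶ W.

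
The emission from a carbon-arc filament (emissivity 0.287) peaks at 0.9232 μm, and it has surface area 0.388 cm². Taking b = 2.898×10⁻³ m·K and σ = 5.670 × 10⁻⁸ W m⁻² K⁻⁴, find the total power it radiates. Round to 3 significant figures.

P ≈ 61.3 W

Wien's law: T = b/λ_max = 2.898×10⁻³/9.232×10⁻⁷ = 3139.08 K.
Area A = 0.388 cm² = 3.88×10⁻⁵ m².
Then P = εσAT⁴ = 0.287×5.670×10⁻⁸×3.88×10⁻⁵×(3139.08)⁴ = 61.3 W.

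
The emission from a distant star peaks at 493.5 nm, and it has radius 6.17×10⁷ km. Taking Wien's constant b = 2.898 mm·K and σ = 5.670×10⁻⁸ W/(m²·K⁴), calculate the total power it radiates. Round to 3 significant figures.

Wien's law: T = b/λ_max = 2.898×10⁻³/4.935×10⁻⁷ = 5872.34 K.
Surface area A = 4πR² = 4π(6.17×10¹⁰ m)² = 4.78388×10²² m².
Then P = σAT⁴ = 5.670×10⁻⁸×4.78388×10²²×(5872.34)⁴ = 3.23×10³⁰ W.

P ≈ 3.23×10³⁰ W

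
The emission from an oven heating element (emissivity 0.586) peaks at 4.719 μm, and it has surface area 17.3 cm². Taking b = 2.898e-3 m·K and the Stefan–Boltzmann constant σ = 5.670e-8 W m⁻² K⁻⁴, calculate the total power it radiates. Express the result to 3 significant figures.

Wien's law: T = b/λ_max = 2.898×10⁻³/4.719×10⁻⁶ = 614.113 K.
Area A = 17.3 cm² = 1.73×10⁻³ m².
Then P = εσAT⁴ = 0.586×5.670×10⁻⁸×1.73×10⁻³×(614.113)⁴ = 8.18 W.

P ≈ 8.18 W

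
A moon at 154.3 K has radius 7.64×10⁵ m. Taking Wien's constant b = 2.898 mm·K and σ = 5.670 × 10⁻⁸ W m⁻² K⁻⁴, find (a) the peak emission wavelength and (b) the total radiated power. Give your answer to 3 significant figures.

(a) λ_max = b/T = 2.898×10⁻³/154.3 = 1.878×10⁻⁵ m = 18.8 μm.
Surface area A = 4πR² = 4π(7.64×10⁵ m)² = 7.33494×10¹² m².
(b) P = σAT⁴ = 5.670×10⁻⁸×7.33494×10¹²×(154.3)⁴ = 2.36×10¹⁴ W.

λ_max ≈ 18.8 μm; P ≈ 2.36×10¹⁴ W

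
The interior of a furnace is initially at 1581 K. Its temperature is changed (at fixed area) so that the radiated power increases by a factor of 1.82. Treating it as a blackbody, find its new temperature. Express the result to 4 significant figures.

T₂ ≈ 1836 K

P ∝ T⁴, so T₂/T₁ = (P₂/P₁)^(1/4) = (1.82)^(1/4) = 1.16150.
T₂ = 1581 × 1.16150 = 1836 K.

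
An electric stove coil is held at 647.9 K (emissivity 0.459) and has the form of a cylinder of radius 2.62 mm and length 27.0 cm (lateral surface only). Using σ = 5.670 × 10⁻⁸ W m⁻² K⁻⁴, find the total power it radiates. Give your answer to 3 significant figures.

P ≈ 20.4 W

Lateral area A = 2πrL = 2π×2.62×10⁻³×0.270 = 4.44473×10⁻³ m².
P = εσAT⁴ = 0.459 × 5.670×10⁻⁸ × 4.44473×10⁻³ × (647.9)⁴ = 20.4 W.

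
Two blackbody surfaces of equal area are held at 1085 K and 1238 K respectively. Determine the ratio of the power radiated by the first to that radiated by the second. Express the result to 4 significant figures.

P₁/P₂ ≈ 0.5900

With equal areas, P₁/P₂ = (T₁/T₂)⁴ = (1085/1238)⁴ = 0.5900.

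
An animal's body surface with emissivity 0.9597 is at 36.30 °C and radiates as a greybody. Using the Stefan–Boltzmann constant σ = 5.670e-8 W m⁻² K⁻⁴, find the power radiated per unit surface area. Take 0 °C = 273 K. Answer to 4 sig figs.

I ≈ 498.0 W/m²

T = 36.30 °C + 273 = 309.30 K.
Stefan–Boltzmann: I = εσT⁴ = 0.9597 × 5.670×10⁻⁸ × (309.30)⁴ = 498.0 W/m².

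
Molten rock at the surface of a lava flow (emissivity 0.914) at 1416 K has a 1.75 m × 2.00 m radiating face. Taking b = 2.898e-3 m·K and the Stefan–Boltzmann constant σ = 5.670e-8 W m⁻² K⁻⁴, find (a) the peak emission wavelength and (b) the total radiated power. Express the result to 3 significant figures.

(a) λ_max = b/T = 2.898×10⁻³/1416 = 2.047×10⁻⁶ m = 2.05 μm.
Area A = 1.75 × 2.00 = 3.5 m².
(b) P = εσAT⁴ = 0.914×5.670×10⁻⁸×3.5×(1416)⁴ = 7.29×10⁵ W.

λ_max ≈ 2.05 μm; P ≈ 7.29×10⁵ W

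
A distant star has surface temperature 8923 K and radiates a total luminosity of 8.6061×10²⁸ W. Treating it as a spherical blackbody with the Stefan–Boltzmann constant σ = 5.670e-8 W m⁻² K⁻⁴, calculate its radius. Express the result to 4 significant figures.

R ≈ 4.365×10⁹ m

L = 4πR²σT⁴ ⇒ R = √(L/(4πσT⁴)).
σT⁴ = 3.59440×10⁸ W/m², so R = √(8.6061×10²⁸/(4π×3.59440×10⁸)) = 4.365×10⁹ m.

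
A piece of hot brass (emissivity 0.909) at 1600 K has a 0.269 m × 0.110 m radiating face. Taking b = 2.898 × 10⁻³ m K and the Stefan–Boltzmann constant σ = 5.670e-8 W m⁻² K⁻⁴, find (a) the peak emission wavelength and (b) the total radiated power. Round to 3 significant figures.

λ_max ≈ 1.81 μm; P ≈ 9.99×10³ W

(a) λ_max = b/T = 2.898×10⁻³/1600 = 1.811×10⁻⁶ m = 1.81 μm.
Area A = 0.269 × 0.110 = 0.02959 m².
(b) P = εσAT⁴ = 0.909×5.670×10⁻⁸×0.02959×(1600)⁴ = 9.99×10³ W.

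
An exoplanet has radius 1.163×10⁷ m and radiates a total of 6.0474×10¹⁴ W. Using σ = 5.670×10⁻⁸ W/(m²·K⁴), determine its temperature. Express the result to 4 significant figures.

T ≈ 50.05 K

Surface area A = 4πR² = 4π(1.163×10⁷ m)² = 1.69969×10¹⁵ m².
P = σAT⁴ ⇒ T = (P/(σA))^(1/4) = (6.0474×10¹⁴/(5.670×10⁻⁸×1.69969×10¹⁵))^(1/4) = 50.05 K.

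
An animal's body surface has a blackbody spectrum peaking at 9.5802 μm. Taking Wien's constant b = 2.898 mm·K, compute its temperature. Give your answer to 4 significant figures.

T ≈ 302.5 K

Wien's law gives T = b/λ_max = (2.898×10⁻³ m·K)/(9.5802×10⁻⁶ m) = 302.5 K.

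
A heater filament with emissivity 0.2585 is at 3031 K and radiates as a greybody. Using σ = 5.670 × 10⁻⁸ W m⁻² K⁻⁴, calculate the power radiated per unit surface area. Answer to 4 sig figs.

I ≈ 1.237×10⁶ W/m²

Stefan–Boltzmann: I = εσT⁴ = 0.2585 × 5.670×10⁻⁸ × (3031)⁴ = 1.237×10⁶ W/m².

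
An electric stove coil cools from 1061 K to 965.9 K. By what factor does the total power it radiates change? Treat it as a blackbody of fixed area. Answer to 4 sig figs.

P₂/P₁ ≈ 0.6869

P ∝ T⁴, so P₂/P₁ = (T₂/T₁)⁴ = (965.9/1061)⁴ = (0.910368)⁴ = 0.6869.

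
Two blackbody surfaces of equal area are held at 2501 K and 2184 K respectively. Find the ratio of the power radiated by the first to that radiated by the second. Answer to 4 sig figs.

With equal areas, P₁/P₂ = (T₁/T₂)⁴ = (2501/2184)⁴ = 1.720.

P₁/P₂ ≈ 1.720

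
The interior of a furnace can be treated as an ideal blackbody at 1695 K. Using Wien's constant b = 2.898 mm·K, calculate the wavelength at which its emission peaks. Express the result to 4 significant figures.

λ_max ≈ 1.710 μm

Wien's displacement law: λ_max = b/T = (2.898×10⁻³ m·K)/(1695 K) = 1.7097×10⁻⁶ m.
That is 1.710 μm, in the infrared range.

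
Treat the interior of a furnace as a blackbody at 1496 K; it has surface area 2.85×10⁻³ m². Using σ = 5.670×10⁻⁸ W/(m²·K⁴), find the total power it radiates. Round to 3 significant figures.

P ≈ 809 W

Area A = 2.85×10⁻³ m².
P = σAT⁴ = 5.670×10⁻⁸ × 2.85×10⁻³ × (1496)⁴ = 809 W.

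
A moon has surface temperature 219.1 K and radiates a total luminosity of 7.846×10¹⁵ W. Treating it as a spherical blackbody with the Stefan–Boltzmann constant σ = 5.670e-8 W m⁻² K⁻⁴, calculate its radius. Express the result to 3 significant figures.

L = 4πR²σT⁴ ⇒ R = √(L/(4πσT⁴)).
σT⁴ = 130.663 W/m², so R = √(7.846×10¹⁵/(4π×130.663)) = 2.19×10⁶ m.

R ≈ 2.19×10⁶ m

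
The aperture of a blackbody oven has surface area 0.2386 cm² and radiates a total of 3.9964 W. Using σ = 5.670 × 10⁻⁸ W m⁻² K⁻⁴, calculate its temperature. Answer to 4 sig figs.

T ≈ 1311 K

Area A = 0.2386 cm² = 2.386×10⁻⁵ m².
P = σAT⁴ ⇒ T = (P/(σA))^(1/4) = (3.9964/(5.670×10⁻⁸×2.386×10⁻⁵))^(1/4) = 1311 K.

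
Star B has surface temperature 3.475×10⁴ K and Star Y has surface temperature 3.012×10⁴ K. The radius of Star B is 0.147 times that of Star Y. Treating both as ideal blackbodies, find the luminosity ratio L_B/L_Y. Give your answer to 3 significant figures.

L ∝ R²T⁴, so L_B/L_Y = (R_B/R_Y)²(T_B/T_Y)⁴ = (0.147)² × (3.475×10⁴/3.012×10⁴)⁴ = 0.021609 × 1.77174 = 0.0383.

L_B/L_Y ≈ 0.0383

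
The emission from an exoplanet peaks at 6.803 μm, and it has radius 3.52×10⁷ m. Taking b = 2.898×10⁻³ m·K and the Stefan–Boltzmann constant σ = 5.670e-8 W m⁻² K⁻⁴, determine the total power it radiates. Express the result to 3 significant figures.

P ≈ 2.91×10¹⁹ W

Wien's law: T = b/λ_max = 2.898×10⁻³/6.803×10⁻⁶ = 425.989 K.
Surface area A = 4πR² = 4π(3.52×10⁷ m)² = 1.55702×10¹⁶ m².
Then P = σAT⁴ = 5.670×10⁻⁸×1.55702×10¹⁶×(425.989)⁴ = 2.91×10¹⁹ W.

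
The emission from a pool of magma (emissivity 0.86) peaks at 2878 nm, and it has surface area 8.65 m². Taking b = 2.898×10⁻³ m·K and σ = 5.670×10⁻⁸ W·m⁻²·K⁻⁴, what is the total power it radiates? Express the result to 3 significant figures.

P ≈ 4.34×10⁵ W

Wien's law: T = b/λ_max = 2.898×10⁻³/2.878×10⁻⁶ = 1006.95 K.
Area A = 8.65 m².
Then P = εσAT⁴ = 0.86×5.670×10⁻⁸×8.65×(1006.95)⁴ = 4.34×10⁵ W.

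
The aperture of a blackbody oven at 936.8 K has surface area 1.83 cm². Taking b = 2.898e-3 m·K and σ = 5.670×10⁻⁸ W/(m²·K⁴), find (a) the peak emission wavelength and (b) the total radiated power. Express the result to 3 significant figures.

(a) λ_max = b/T = 2.898×10⁻³/936.8 = 3.094×10⁻⁶ m = 3.09 μm.
Area A = 1.83 cm² = 1.83×10⁻⁴ m².
(b) P = σAT⁴ = 5.670×10⁻⁸×1.83×10⁻⁴×(936.8)⁴ = 7.99 W.

λ_max ≈ 3.09 μm; P ≈ 7.99 W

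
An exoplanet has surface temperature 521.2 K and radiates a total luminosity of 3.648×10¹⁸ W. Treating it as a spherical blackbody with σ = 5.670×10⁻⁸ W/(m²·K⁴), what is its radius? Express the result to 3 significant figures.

R ≈ 8.33×10⁶ m

L = 4πR²σT⁴ ⇒ R = √(L/(4πσT⁴)).
σT⁴ = 4184.09 W/m², so R = √(3.648×10¹⁸/(4π×4184.09)) = 8.33×10⁶ m.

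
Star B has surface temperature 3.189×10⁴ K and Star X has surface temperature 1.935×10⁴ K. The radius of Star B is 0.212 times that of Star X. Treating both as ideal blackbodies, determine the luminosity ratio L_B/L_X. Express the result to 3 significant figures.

L ∝ R²T⁴, so L_B/L_X = (R_B/R_X)²(T_B/T_X)⁴ = (0.212)² × (3.189×10⁴/1.935×10⁴)⁴ = 0.044944 × 7.37724 = 0.332.

L_B/L_X ≈ 0.332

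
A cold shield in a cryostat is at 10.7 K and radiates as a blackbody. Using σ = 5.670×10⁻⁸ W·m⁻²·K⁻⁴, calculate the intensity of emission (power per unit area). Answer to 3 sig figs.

Stefan–Boltzmann: I = σT⁴ = 5.670×10⁻⁸ × (10.7)⁴ = 7.43×10⁻⁴ W/m².

I ≈ 7.43×10⁻⁴ W/m²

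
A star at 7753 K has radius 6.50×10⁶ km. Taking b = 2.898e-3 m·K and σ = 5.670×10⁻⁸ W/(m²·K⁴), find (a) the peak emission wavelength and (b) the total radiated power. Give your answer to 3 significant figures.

λ_max ≈ 0.374 μm; P ≈ 1.09×10²⁹ W

(a) λ_max = b/T = 2.898×10⁻³/7753 = 3.738×10⁻⁷ m = 0.374 μm.
Surface area A = 4πR² = 4π(6.50×10⁹ m)² = 5.30929×10²⁰ m².
(b) P = σAT⁴ = 5.670×10⁻⁸×5.30929×10²⁰×(7753)⁴ = 1.09×10²⁹ W.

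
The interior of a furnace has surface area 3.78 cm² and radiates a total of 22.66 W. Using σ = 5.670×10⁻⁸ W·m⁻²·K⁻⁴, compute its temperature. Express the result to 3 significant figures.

T ≈ 1.01×10³ K

Area A = 3.78 cm² = 3.78×10⁻⁴ m².
P = σAT⁴ ⇒ T = (P/(σA))^(1/4) = (22.66/(5.670×10⁻⁸×3.78×10⁻⁴))^(1/4) = 1.01×10³ K.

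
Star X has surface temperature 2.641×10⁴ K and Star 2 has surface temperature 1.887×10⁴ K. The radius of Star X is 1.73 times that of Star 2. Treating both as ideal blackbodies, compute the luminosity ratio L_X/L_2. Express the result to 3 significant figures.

L_X/L_2 ≈ 11.5

L ∝ R²T⁴, so L_X/L_2 = (R_X/R_2)²(T_X/T_2)⁴ = (1.73)² × (2.641×10⁴/1.887×10⁴)⁴ = 2.9929 × 3.83695 = 11.5.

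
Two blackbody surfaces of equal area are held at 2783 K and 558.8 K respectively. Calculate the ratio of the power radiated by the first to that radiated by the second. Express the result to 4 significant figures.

With equal areas, P₁/P₂ = (T₁/T₂)⁴ = (2783/558.8)⁴ = 615.2.

P₁/P₂ ≈ 615.2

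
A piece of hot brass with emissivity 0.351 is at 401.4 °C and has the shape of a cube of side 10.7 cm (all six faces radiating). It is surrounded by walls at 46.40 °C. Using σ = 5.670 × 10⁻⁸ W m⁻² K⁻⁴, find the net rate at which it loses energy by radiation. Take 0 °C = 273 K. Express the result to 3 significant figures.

T = 401.4 °C + 273 = 674.4 K.
Surroundings: T = 46.40 °C + 273 = 319.40 K.
Area A = 6s² = 6×(0.107 m)² = 0.068694 m².
Net radiated power P_net = εσA(T⁴ − T₀⁴) = 0.351×5.670×10⁻⁸×0.068694×(674.4⁴ − 319.40⁴).
T⁴ − T₀⁴ = 2.06857×10¹¹ − 1.04073×10¹⁰ = 1.96450×10¹¹ K⁴, so P_net = 269 W.

Net loss ≈ 269 W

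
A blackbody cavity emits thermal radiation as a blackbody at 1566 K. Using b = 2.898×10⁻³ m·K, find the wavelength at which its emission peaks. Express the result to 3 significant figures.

λ_max ≈ 1.85 μm

Wien's displacement law: λ_max = b/T = (2.898×10⁻³ m·K)/(1566 K) = 1.851×10⁻⁶ m.
That is 1.85 μm, in the infrared range.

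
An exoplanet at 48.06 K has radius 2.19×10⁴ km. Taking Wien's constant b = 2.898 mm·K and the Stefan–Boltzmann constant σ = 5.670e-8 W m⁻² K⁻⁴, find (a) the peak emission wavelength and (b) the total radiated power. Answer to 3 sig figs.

(a) λ_max = b/T = 2.898×10⁻³/48.06 = 6.030×10⁻⁵ m = 60.3 μm.
Surface area A = 4πR² = 4π(2.19×10⁷ m)² = 6.02696×10¹⁵ m².
(b) P = σAT⁴ = 5.670×10⁻⁸×6.02696×10¹⁵×(48.06)⁴ = 1.82×10¹⁵ W.

λ_max ≈ 60.3 μm; P ≈ 1.82×10¹⁵ W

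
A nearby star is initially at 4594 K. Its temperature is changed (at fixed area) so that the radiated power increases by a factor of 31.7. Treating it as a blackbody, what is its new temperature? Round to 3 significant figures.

T₂ ≈ 1.09×10⁴ K

P ∝ T⁴, so T₂/T₁ = (P₂/P₁)^(1/4) = (31.7)^(1/4) = 2.37282.
T₂ = 4594 × 2.37282 = 1.09×10⁴ K.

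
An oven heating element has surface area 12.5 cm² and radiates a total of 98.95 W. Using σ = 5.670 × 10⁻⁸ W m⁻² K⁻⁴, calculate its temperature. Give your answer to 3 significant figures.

T ≈ 1.09×10³ K

Area A = 12.5 cm² = 1.25×10⁻³ m².
P = σAT⁴ ⇒ T = (P/(σA))^(1/4) = (98.95/(5.670×10⁻⁸×1.25×10⁻³))^(1/4) = 1.09×10³ K.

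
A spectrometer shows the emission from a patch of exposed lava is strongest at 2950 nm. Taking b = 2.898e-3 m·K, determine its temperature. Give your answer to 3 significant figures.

Wien's law gives T = b/λ_max = (2.898×10⁻³ m·K)/(2.950×10⁻⁶ m) = 982 K.

T ≈ 982 K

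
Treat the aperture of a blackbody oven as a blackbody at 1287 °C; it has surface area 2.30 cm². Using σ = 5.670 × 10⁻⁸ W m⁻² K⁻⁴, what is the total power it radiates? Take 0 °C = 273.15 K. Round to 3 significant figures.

P ≈ 77.3 W

T = 1287 °C + 273.15 = 1560.15 K.
Area A = 2.30 cm² = 2.30×10⁻⁴ m².
P = σAT⁴ = 5.670×10⁻⁸ × 2.30×10⁻⁴ × (1560.15)⁴ = 77.3 W.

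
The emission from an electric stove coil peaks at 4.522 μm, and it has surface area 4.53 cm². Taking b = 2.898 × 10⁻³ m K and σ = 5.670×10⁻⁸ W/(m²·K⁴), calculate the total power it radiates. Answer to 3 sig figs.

Wien's law: T = b/λ_max = 2.898×10⁻³/4.522×10⁻⁶ = 640.867 K.
Area A = 4.53 cm² = 4.53×10⁻⁴ m².
Then P = σAT⁴ = 5.670×10⁻⁸×4.53×10⁻⁴×(640.867)⁴ = 4.33 W.

P ≈ 4.33 W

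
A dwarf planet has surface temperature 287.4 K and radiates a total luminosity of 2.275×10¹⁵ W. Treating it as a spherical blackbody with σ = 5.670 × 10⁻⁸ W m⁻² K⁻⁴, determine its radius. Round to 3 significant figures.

R ≈ 6.84×10⁵ m

L = 4πR²σT⁴ ⇒ R = √(L/(4πσT⁴)).
σT⁴ = 386.839 W/m², so R = √(2.275×10¹⁵/(4π×386.839)) = 6.84×10⁵ m.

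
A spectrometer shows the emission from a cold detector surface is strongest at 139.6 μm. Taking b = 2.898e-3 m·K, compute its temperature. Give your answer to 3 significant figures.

T ≈ 20.8 K

Wien's law gives T = b/λ_max = (2.898×10⁻³ m·K)/(1.396×10⁻⁴ m) = 20.8 K.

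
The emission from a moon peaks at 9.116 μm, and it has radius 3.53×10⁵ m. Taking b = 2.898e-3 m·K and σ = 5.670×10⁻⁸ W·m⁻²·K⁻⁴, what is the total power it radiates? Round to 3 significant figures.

Wien's law: T = b/λ_max = 2.898×10⁻³/9.116×10⁻⁶ = 317.903 K.
Surface area A = 4πR² = 4π(3.53×10⁵ m)² = 1.56588×10¹² m².
Then P = σAT⁴ = 5.670×10⁻⁸×1.56588×10¹²×(317.903)⁴ = 9.07×10¹⁴ W.

P ≈ 9.07×10¹⁴ W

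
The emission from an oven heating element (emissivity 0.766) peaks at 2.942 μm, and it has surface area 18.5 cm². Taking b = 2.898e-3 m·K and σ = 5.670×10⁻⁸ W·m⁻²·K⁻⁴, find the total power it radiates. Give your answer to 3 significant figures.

Wien's law: T = b/λ_max = 2.898×10⁻³/2.942×10⁻⁶ = 985.044 K.
Area A = 18.5 cm² = 1.85×10⁻³ m².
Then P = εσAT⁴ = 0.766×5.670×10⁻⁸×1.85×10⁻³×(985.044)⁴ = 75.6 W.

P ≈ 75.6 W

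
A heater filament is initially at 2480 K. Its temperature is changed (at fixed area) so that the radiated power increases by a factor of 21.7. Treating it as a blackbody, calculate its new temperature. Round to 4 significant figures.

T₂ ≈ 5353 K

P ∝ T⁴, so T₂/T₁ = (P₂/P₁)^(1/4) = (21.7)^(1/4) = 2.15832.
T₂ = 2480 × 2.15832 = 5353 K.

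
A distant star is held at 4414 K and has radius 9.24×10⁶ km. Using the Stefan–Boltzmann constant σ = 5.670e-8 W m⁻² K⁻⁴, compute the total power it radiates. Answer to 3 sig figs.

P ≈ 2.31×10²⁸ W

Surface area A = 4πR² = 4π(9.24×10⁹ m)² = 1.07289×10²¹ m².
P = σAT⁴ = 5.670×10⁻⁸ × 1.07289×10²¹ × (4414)⁴ = 2.31×10²⁸ W.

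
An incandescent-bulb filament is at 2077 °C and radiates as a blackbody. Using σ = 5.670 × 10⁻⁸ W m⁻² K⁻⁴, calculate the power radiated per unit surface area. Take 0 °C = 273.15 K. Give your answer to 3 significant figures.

I ≈ 1.73×10⁶ W/m²

T = 2077 °C + 273.15 = 2350.15 K.
Stefan–Boltzmann: I = σT⁴ = 5.670×10⁻⁸ × (2350.15)⁴ = 1.73×10⁶ W/m².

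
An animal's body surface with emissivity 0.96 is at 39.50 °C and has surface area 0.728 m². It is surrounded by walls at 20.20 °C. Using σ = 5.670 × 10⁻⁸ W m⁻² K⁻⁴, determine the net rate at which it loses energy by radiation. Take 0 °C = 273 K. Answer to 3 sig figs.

T = 39.50 °C + 273 = 312.50 K.
Surroundings: T = 20.20 °C + 273 = 293.20 K.
Area A = 0.728 m².
Net radiated power P_net = εσA(T⁴ − T₀⁴) = 0.96×5.670×10⁻⁸×0.728×(312.50⁴ − 293.20⁴).
T⁴ − T₀⁴ = 9.53674×10⁹ − 7.39019×10⁹ = 2.14655×10⁹ K⁴, so P_net = 85.1 W.

Net loss ≈ 85.1 W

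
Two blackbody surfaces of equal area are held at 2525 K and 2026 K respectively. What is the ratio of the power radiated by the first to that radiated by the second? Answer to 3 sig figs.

With equal areas, P₁/P₂ = (T₁/T₂)⁴ = (2525/2026)⁴ = 2.41.

P₁/P₂ ≈ 2.41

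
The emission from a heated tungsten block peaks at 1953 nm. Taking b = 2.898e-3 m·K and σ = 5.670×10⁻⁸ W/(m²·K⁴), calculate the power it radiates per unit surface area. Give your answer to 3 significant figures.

Wien's law: T = b/λ_max = 2.898×10⁻³/1.953×10⁻⁶ = 1483.87 K.
Then I = σT⁴ = 5.670×10⁻⁸×(1483.87)⁴ = 2.75×10⁵ W/m².

I ≈ 2.75×10⁵ W/m²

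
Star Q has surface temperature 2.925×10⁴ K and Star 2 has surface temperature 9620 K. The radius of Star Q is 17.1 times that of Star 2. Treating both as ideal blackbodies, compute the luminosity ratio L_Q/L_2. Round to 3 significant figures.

L ∝ R²T⁴, so L_Q/L_2 = (R_Q/R_2)²(T_Q/T_2)⁴ = (17.1)² × (2.925×10⁴/9620)⁴ = 292.41 × 85.4679 = 2.50×10⁴.

L_Q/L_2 ≈ 2.50×10⁴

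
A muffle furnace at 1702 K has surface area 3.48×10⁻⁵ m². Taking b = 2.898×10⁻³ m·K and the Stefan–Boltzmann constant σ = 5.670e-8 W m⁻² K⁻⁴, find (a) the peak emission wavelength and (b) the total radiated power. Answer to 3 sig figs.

λ_max ≈ 1.70×10³ nm; P ≈ 16.6 W

(a) λ_max = b/T = 2.898×10⁻³/1702 = 1.703×10⁻⁶ m = 1.70×10³ nm.
Area A = 3.48×10⁻⁵ m².
(b) P = σAT⁴ = 5.670×10⁻⁸×3.48×10⁻⁵×(1702)⁴ = 16.6 W.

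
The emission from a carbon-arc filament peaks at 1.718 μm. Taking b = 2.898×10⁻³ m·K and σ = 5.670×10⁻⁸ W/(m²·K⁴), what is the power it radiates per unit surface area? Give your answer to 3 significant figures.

Wien's law: T = b/λ_max = 2.898×10⁻³/1.718×10⁻⁶ = 1686.85 K.
Then I = σT⁴ = 5.670×10⁻⁸×(1686.85)⁴ = 4.59×10⁵ W/m².

I ≈ 4.59×10⁵ W/m²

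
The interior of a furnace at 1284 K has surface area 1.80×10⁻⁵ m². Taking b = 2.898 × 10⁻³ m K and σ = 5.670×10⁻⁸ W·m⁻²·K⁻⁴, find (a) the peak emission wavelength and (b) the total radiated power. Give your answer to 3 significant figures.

(a) λ_max = b/T = 2.898×10⁻³/1284 = 2.257×10⁻⁶ m = 2.26 μm.
Area A = 1.80×10⁻⁵ m².
(b) P = σAT⁴ = 5.670×10⁻⁸×1.80×10⁻⁵×(1284)⁴ = 2.77 W.

λ_max ≈ 2.26 μm; P ≈ 2.77 W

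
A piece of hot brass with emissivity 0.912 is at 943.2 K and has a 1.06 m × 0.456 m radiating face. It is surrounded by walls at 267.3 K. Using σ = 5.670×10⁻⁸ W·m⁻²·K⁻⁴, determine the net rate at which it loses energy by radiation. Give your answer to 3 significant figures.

Net loss ≈ 1.97×10⁴ W

Area A = 1.06 × 0.456 = 0.48336 m².
Net radiated power P_net = εσA(T⁴ − T₀⁴) = 0.912×5.670×10⁻⁸×0.48336×(943.2⁴ − 267.3⁴).
T⁴ − T₀⁴ = 7.91435×10¹¹ − 5.10500×10⁹ = 7.86330×10¹¹ K⁴, so P_net = 1.97×10⁴ W.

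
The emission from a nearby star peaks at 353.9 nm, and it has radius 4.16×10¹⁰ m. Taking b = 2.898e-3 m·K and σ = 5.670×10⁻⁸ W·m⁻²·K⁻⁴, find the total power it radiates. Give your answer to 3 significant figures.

P ≈ 5.54×10³⁰ W

Wien's law: T = b/λ_max = 2.898×10⁻³/3.539×10⁻⁷ = 8188.75 K.
Surface area A = 4πR² = 4π(4.16×10¹⁰ m)² = 2.17469×10²² m².
Then P = σAT⁴ = 5.670×10⁻⁸×2.17469×10²²×(8188.75)⁴ = 5.54×10³⁰ W.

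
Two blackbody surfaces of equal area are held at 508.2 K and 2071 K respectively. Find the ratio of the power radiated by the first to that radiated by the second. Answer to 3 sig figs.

P₁/P₂ ≈ 3.63×10⁻³

With equal areas, P₁/P₂ = (T₁/T₂)⁴ = (508.2/2071)⁴ = 3.63×10⁻³.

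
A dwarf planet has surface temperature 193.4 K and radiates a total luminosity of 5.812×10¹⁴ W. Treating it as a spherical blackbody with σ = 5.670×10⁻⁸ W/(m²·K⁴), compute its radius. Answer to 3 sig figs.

R ≈ 7.64×10⁵ m

L = 4πR²σT⁴ ⇒ R = √(L/(4πσT⁴)).
σT⁴ = 79.3248 W/m², so R = √(5.812×10¹⁴/(4π×79.3248)) = 7.64×10⁵ m.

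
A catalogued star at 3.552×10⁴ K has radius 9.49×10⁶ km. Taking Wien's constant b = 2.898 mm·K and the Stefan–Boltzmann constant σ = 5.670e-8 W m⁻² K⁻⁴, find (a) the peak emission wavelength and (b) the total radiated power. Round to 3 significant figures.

(a) λ_max = b/T = 2.898×10⁻³/3.552×10⁴ = 8.159×10⁻⁸ m = 81.6 nm.
Surface area A = 4πR² = 4π(9.49×10⁹ m)² = 1.13173×10²¹ m².
(b) P = σAT⁴ = 5.670×10⁻⁸×1.13173×10²¹×(3.552×10⁴)⁴ = 1.02×10³² W.

λ_max ≈ 81.6 nm; P ≈ 1.02×10³² W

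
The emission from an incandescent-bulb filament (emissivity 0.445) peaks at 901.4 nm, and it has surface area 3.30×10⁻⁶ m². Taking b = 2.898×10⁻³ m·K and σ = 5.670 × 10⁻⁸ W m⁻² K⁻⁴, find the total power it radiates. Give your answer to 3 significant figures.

Wien's law: T = b/λ_max = 2.898×10⁻³/9.014×10⁻⁷ = 3215.00 K.
Area A = 3.30×10⁻⁶ m².
Then P = εσAT⁴ = 0.445×5.670×10⁻⁸×3.30×10⁻⁶×(3215.00)⁴ = 8.90 W.

P ≈ 8.90 W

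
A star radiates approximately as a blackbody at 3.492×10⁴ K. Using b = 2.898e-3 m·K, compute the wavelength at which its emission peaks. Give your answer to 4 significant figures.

Wien's displacement law: λ_max = b/T = (2.898×10⁻³ m·K)/(3.492×10⁴ K) = 8.2990×10⁻⁸ m.
That is 82.99 nm, in the ultraviolet range.

λ_max ≈ 82.99 nm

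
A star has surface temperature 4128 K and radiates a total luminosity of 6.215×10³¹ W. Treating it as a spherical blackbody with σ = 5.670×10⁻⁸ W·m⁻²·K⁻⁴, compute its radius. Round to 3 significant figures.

R ≈ 5.48×10¹¹ m

L = 4πR²σT⁴ ⇒ R = √(L/(4πσT⁴)).
σT⁴ = 1.64642×10⁷ W/m², so R = √(6.215×10³¹/(4π×1.64642×10⁷)) = 5.48×10¹¹ m.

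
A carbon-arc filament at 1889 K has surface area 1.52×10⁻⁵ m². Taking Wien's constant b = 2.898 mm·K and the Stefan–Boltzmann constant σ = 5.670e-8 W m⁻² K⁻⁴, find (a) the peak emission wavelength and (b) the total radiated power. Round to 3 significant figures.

λ_max ≈ 1.53×10³ nm; P ≈ 11.0 W

(a) λ_max = b/T = 2.898×10⁻³/1889 = 1.534×10⁻⁶ m = 1.53×10³ nm.
Area A = 1.52×10⁻⁵ m².
(b) P = σAT⁴ = 5.670×10⁻⁸×1.52×10⁻⁵×(1889)⁴ = 11.0 W.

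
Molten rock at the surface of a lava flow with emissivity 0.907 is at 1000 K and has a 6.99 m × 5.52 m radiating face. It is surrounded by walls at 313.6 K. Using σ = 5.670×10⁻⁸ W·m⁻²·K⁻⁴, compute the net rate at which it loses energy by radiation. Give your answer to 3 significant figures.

Area A = 6.99 × 5.52 = 38.5848 m².
Net radiated power P_net = εσA(T⁴ − T₀⁴) = 0.907×5.670×10⁻⁸×38.5848×(1000⁴ − 313.6⁴).
T⁴ − T₀⁴ = 1.00000×10¹² − 9.67173×10⁹ = 9.90328×10¹¹ K⁴, so P_net = 1.97×10⁶ W.

Net loss ≈ 1.97×10⁶ W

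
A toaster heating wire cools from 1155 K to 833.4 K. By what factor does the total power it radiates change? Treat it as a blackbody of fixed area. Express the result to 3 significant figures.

P₂/P₁ ≈ 0.271

P ∝ T⁴, so P₂/P₁ = (T₂/T₁)⁴ = (833.4/1155)⁴ = (0.721558)⁴ = 0.271.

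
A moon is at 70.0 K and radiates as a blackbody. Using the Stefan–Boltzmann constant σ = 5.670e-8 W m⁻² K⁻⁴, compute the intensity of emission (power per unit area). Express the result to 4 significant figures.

Stefan–Boltzmann: I = σT⁴ = 5.670×10⁻⁸ × (70.0)⁴ = 1.361 W/m².

I ≈ 1.361 W/m²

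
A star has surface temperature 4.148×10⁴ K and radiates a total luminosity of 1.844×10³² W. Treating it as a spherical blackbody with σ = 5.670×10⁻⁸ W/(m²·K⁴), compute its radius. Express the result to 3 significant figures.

L = 4πR²σT⁴ ⇒ R = √(L/(4πσT⁴)).
σT⁴ = 1.67856×10¹¹ W/m², so R = √(1.844×10³²/(4π×1.67856×10¹¹)) = 9.35×10⁹ m.

R ≈ 9.35×10⁹ m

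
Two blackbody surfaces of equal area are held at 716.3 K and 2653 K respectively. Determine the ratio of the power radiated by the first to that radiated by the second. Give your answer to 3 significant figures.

P₁/P₂ ≈ 5.31×10⁻³

With equal areas, P₁/P₂ = (T₁/T₂)⁴ = (716.3/2653)⁴ = 5.31×10⁻³.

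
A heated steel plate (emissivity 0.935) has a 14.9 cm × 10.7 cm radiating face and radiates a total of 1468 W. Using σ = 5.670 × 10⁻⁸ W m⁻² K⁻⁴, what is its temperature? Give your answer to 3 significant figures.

T ≈ 1.15×10³ K

Area A = 0.149 × 0.107 = 0.015943 m².
P = εσAT⁴ ⇒ T = (P/(εσA))^(1/4) = (1468/(0.935×5.670×10⁻⁸×0.015943))^(1/4) = 1.15×10³ K.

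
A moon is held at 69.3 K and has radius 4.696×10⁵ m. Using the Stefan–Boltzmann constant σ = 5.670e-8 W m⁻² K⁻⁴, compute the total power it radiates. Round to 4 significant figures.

Surface area A = 4πR² = 4π(4.696×10⁵ m)² = 2.77119×10¹² m².
P = σAT⁴ = 5.670×10⁻⁸ × 2.77119×10¹² × (69.3)⁴ = 3.624×10¹² W.

P ≈ 3.624×10¹² W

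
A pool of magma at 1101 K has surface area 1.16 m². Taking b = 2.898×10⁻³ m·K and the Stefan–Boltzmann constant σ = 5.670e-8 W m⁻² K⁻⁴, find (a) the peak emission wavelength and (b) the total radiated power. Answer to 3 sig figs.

λ_max ≈ 2.63×10³ nm; P ≈ 9.66×10⁴ W

(a) λ_max = b/T = 2.898×10⁻³/1101 = 2.632×10⁻⁶ m = 2.63×10³ nm.
Area A = 1.16 m².
(b) P = σAT⁴ = 5.670×10⁻⁸×1.16×(1101)⁴ = 9.66×10⁴ W.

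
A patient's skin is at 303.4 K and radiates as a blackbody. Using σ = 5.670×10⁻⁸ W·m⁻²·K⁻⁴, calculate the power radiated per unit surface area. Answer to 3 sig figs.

I ≈ 480 W/m²

Stefan–Boltzmann: I = σT⁴ = 5.670×10⁻⁸ × (303.4)⁴ = 480 W/m².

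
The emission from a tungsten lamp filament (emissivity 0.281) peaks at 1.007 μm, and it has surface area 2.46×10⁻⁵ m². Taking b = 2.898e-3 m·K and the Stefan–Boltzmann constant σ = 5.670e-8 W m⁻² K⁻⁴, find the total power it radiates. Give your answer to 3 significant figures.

P ≈ 26.9 W

Wien's law: T = b/λ_max = 2.898×10⁻³/1.007×10⁻⁶ = 2877.86 K.
Area A = 2.46×10⁻⁵ m².
Then P = εσAT⁴ = 0.281×5.670×10⁻⁸×2.46×10⁻⁵×(2877.86)⁴ = 26.9 W.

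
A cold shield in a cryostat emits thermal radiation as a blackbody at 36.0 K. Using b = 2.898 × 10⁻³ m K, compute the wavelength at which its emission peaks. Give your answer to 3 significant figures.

Wien's displacement law: λ_max = b/T = (2.898×10⁻³ m·K)/(36.0 K) = 8.050×10⁻⁵ m.
That is 80.5 μm, in the infrared range.

λ_max ≈ 80.5 μm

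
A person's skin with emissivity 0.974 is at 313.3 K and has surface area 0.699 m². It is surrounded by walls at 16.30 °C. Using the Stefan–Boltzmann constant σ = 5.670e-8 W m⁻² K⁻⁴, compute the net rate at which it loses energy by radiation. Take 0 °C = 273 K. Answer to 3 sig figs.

Surroundings: T = 16.30 °C + 273 = 289.30 K.
Area A = 0.699 m².
Net radiated power P_net = εσA(T⁴ − T₀⁴) = 0.974×5.670×10⁻⁸×0.699×(313.3⁴ − 289.30⁴).
T⁴ − T₀⁴ = 9.63478×10⁹ − 7.00477×10⁹ = 2.63001×10⁹ K⁴, so P_net = 102 W.

Net loss ≈ 102 W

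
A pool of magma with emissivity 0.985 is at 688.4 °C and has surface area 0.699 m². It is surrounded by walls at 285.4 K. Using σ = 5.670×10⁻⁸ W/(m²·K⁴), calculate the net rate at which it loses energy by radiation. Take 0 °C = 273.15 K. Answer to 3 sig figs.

Net loss ≈ 3.31×10⁴ W

T = 688.4 °C + 273.15 = 961.55 K.
Area A = 0.699 m².
Net radiated power P_net = εσA(T⁴ − T₀⁴) = 0.985×5.670×10⁻⁸×0.699×(961.55⁴ − 285.4⁴).
T⁴ − T₀⁴ = 8.54845×10¹¹ − 6.63462×10⁹ = 8.48210×10¹¹ K⁴, so P_net = 3.31×10⁴ W.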